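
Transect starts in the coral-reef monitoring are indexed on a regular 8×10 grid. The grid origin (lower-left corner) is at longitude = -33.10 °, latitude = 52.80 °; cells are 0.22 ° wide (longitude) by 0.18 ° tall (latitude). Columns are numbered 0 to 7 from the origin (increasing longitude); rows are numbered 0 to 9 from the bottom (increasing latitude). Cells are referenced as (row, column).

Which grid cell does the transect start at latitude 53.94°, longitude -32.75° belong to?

Column index: ⌊(-32.75 − -33.10) / 0.22⌋ = ⌊1.591⌋ = 1
Row offset from origin: ⌊(53.94 − 52.80) / 0.18⌋ = ⌊6.333⌋ = 6 → row 6

(6, 1)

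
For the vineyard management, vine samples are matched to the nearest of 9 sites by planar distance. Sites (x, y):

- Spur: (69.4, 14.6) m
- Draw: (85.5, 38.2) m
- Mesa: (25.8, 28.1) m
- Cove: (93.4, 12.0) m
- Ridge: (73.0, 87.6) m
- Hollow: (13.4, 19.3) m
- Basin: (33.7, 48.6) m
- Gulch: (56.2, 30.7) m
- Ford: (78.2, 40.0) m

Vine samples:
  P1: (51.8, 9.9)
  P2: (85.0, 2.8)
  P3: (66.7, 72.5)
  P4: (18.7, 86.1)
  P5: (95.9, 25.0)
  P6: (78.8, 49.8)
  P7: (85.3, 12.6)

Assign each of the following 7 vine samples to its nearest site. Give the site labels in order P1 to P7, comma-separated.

P1 → Spur (d²=331.85)
P2 → Cove (d²=155.20)
P3 → Ridge (d²=267.70)
P4 → Basin (d²=1631.25)
P5 → Cove (d²=175.25)
P6 → Ford (d²=96.40)
P7 → Cove (d²=65.97)

Spur, Cove, Ridge, Basin, Cove, Ford, Cove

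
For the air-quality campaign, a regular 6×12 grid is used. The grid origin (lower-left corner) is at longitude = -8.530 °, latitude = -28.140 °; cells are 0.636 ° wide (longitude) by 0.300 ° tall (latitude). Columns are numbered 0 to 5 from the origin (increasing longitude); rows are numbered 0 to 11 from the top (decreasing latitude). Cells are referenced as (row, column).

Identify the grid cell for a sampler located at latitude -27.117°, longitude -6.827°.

Column index: ⌊(-6.827 − -8.530) / 0.636⌋ = ⌊2.678⌋ = 2
Row offset from origin: ⌊(-27.117 − -28.140) / 0.300⌋ = ⌊3.410⌋ = 3 → row 8 (counted from top)

(8, 2)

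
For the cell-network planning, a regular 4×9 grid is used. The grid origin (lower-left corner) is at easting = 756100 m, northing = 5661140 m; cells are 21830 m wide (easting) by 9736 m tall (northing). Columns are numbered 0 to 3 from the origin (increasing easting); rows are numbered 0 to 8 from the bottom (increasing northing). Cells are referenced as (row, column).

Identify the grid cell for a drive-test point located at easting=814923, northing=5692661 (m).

(3, 2)

Column index: ⌊(814923 − 756100) / 21830⌋ = ⌊2.695⌋ = 2
Row offset from origin: ⌊(5692661 − 5661140) / 9736⌋ = ⌊3.238⌋ = 3 → row 3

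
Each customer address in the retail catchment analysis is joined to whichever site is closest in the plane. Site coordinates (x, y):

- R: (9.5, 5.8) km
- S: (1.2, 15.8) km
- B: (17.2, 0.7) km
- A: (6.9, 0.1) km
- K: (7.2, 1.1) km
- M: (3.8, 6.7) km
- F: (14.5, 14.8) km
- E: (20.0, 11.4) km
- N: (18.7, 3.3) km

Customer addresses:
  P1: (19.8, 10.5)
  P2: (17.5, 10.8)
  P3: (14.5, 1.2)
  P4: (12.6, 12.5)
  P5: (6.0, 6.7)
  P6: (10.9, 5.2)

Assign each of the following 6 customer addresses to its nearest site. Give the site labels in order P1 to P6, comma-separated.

P1 → E (d²=0.85)
P2 → E (d²=6.61)
P3 → B (d²=7.54)
P4 → F (d²=8.90)
P5 → M (d²=4.84)
P6 → R (d²=2.32)

E, E, B, F, M, R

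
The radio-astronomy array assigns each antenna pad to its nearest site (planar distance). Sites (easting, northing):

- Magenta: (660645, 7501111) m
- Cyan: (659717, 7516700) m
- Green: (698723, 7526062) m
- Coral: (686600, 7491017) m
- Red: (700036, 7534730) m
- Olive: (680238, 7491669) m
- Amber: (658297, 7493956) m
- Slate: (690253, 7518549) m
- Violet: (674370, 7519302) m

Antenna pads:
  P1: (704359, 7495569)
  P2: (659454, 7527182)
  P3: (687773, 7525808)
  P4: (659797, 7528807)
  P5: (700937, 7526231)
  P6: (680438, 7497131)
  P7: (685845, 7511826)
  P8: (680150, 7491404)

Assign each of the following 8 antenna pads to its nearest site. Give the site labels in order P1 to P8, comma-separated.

P1 → Coral (d²=336102785.00)
P2 → Cyan (d²=109941493.00)
P3 → Slate (d²=58843481.00)
P4 → Cyan (d²=146585849.00)
P5 → Green (d²=4930357.00)
P6 → Olive (d²=29873444.00)
P7 → Slate (d²=64629193.00)
P8 → Olive (d²=77969.00)

Coral, Cyan, Slate, Cyan, Green, Olive, Slate, Olive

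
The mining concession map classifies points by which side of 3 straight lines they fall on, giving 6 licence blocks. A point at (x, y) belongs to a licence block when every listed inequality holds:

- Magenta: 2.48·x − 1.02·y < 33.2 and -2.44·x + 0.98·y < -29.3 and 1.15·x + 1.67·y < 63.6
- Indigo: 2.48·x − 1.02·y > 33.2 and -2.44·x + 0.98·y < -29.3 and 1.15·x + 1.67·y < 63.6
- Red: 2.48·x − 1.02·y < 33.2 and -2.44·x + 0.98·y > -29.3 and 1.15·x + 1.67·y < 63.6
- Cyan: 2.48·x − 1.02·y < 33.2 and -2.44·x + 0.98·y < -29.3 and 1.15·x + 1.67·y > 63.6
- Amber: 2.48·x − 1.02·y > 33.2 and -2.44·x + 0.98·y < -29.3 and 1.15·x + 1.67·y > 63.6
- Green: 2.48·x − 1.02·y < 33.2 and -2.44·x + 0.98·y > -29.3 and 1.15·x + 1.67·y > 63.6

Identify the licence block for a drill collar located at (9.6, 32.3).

2.48·9.6 − 1.02·32.3 = -9.138, which is < 33.2
-2.44·9.6 + 0.98·32.3 = 8.230, which is > -29.3
1.15·9.6 + 1.67·32.3 = 64.981, which is > 63.6
This sign pattern matches Green.

Green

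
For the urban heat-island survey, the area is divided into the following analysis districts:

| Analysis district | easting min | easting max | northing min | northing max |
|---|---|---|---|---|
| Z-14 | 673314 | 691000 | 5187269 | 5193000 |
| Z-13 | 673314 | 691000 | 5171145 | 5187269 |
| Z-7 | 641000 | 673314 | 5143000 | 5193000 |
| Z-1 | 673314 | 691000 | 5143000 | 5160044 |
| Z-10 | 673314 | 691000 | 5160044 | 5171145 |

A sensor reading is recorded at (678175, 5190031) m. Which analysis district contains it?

The point has easting = 678175 and northing = 5190031.
Only Z-14 satisfies 673314 ≤ easting ≤ 691000 and 5187269 ≤ northing ≤ 5193000.

Z-14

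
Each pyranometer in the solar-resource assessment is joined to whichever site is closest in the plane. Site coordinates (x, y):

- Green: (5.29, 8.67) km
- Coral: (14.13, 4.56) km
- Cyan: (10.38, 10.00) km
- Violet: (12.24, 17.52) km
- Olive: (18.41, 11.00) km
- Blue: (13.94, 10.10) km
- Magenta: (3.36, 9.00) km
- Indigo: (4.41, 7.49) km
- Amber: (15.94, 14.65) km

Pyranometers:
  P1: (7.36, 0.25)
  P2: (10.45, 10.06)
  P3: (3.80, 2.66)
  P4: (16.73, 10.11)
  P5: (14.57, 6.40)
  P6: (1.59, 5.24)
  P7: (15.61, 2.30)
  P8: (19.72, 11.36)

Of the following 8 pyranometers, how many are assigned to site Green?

P1 → Indigo
P2 → Cyan
P3 → Indigo
P4 → Olive
P5 → Coral
P6 → Indigo
P7 → Coral
P8 → Olive
0 of the 8 go to Green.

0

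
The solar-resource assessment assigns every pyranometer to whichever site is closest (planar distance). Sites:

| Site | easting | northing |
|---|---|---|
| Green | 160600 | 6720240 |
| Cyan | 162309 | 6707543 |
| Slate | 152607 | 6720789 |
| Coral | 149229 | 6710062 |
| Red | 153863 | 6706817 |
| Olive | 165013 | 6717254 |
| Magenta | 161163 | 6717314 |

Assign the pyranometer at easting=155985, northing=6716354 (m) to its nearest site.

Squared distances to each site:
Green: 36399221.000; Cyan: 117626697.000; Slate: 31080109.000; Coral: 85232800.000; Red: 95457253.000; Olive: 82314784.000; Magenta: 27733284.000.
Minimum at Magenta.

Magenta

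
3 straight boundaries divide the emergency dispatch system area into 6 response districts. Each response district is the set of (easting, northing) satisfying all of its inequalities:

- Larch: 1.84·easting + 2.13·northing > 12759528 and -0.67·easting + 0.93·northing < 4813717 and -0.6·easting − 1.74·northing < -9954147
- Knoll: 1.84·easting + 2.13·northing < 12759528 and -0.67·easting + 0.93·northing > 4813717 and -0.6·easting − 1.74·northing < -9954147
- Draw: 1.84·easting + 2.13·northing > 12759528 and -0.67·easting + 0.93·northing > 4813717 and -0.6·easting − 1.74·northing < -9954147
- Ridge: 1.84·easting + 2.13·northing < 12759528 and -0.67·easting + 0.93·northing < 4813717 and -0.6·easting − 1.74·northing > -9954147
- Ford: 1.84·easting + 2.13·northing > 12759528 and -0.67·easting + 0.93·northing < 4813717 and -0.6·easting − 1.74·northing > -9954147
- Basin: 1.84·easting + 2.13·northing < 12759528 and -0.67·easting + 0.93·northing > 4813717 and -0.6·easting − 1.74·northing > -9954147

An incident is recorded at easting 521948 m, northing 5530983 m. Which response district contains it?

1.84·521948 + 2.13·5530983 = 12741378.110, which is < 12759528
-0.67·521948 + 0.93·5530983 = 4794109.030, which is < 4813717
-0.6·521948 − 1.74·5530983 = -9937079.220, which is > -9954147
This sign pattern matches Ridge.

Ridge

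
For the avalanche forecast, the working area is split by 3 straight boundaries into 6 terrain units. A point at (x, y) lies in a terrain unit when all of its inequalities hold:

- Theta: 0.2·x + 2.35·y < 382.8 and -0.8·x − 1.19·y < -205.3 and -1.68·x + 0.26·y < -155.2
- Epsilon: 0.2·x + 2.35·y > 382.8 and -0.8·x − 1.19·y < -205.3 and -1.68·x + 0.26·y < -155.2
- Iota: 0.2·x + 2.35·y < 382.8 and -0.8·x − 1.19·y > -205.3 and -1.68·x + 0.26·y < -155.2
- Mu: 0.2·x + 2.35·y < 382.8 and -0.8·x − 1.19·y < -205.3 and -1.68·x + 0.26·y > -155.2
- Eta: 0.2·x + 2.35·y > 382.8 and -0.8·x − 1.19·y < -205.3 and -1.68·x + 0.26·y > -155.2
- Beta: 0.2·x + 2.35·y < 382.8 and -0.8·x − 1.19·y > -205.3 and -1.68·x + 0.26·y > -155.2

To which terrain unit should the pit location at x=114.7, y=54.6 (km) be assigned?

Iota

0.2·114.7 + 2.35·54.6 = 151.250, which is < 382.8
-0.8·114.7 − 1.19·54.6 = -156.734, which is > -205.3
-1.68·114.7 + 0.26·54.6 = -178.500, which is < -155.2
This sign pattern matches Iota.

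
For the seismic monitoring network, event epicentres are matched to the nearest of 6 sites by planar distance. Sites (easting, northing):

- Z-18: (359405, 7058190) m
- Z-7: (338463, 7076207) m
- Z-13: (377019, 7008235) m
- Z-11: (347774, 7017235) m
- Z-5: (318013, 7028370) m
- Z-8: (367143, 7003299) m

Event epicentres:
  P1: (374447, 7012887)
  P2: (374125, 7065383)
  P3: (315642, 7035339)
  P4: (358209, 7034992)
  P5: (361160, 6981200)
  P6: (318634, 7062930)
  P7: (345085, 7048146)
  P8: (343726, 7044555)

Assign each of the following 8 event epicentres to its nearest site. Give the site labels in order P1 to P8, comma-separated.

Z-13, Z-18, Z-5, Z-11, Z-8, Z-7, Z-18, Z-18

P1 → Z-13 (d²=28256288.00)
P2 → Z-18 (d²=268417649.00)
P3 → Z-5 (d²=54188602.00)
P4 → Z-11 (d²=424200274.00)
P5 → Z-8 (d²=524162090.00)
P6 → Z-7 (d²=569467970.00)
P7 → Z-18 (d²=305944336.00)
P8 → Z-18 (d²=431744266.00)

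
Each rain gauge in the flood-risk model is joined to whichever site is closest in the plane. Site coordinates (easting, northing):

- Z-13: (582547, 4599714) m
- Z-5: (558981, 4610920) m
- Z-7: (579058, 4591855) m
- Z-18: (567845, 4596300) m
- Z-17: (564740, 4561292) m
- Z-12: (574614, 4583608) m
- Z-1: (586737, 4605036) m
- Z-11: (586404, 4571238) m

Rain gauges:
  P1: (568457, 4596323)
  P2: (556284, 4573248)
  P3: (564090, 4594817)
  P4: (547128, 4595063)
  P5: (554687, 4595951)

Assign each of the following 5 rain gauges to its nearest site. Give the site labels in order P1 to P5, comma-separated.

Z-18, Z-17, Z-18, Z-5, Z-18

P1 → Z-18 (d²=375073.00)
P2 → Z-17 (d²=214449872.00)
P3 → Z-18 (d²=16299314.00)
P4 → Z-5 (d²=391938058.00)
P5 → Z-18 (d²=173254765.00)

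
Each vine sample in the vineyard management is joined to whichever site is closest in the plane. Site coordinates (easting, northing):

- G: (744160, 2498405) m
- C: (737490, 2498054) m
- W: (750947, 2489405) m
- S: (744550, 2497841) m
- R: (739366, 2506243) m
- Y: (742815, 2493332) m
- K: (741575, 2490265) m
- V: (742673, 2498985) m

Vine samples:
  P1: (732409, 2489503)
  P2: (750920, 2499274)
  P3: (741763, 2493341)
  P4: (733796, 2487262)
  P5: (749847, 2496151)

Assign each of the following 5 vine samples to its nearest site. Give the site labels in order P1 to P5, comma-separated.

K, S, Y, K, S

P1 → K (d²=84596200.00)
P2 → S (d²=42630389.00)
P3 → Y (d²=1106785.00)
P4 → K (d²=69530850.00)
P5 → S (d²=30914309.00)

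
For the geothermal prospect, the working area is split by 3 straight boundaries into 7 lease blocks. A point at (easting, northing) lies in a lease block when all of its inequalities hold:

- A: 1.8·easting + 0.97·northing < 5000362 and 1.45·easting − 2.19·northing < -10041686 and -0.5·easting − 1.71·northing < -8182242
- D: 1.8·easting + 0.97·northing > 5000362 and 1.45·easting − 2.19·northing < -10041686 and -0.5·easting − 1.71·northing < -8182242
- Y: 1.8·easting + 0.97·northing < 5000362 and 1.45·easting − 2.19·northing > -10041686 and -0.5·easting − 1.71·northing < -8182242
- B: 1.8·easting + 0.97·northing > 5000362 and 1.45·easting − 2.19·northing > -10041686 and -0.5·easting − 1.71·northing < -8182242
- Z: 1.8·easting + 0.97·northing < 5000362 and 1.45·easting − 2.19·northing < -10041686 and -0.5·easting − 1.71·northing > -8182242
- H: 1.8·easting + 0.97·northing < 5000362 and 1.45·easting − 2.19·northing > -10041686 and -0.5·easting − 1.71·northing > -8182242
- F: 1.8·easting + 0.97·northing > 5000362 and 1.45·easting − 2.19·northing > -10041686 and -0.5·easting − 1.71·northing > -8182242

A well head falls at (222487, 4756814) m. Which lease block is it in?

1.8·222487 + 0.97·4756814 = 5014586.180, which is > 5000362
1.45·222487 − 2.19·4756814 = -10094816.510, which is < -10041686
-0.5·222487 − 1.71·4756814 = -8245395.440, which is < -8182242
This sign pattern matches D.

D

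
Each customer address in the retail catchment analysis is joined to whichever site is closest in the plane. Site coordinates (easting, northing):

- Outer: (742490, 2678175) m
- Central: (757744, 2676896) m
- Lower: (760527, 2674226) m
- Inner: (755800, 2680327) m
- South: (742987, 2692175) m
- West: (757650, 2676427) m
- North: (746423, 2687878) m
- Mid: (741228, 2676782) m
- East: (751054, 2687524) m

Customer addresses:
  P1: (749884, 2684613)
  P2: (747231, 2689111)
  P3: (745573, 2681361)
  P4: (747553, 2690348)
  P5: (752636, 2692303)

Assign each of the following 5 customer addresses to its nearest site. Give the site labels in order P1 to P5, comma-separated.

East, North, Outer, North, East

P1 → East (d²=9842821.00)
P2 → North (d²=2173153.00)
P3 → Outer (d²=19655485.00)
P4 → North (d²=7377800.00)
P5 → East (d²=25341565.00)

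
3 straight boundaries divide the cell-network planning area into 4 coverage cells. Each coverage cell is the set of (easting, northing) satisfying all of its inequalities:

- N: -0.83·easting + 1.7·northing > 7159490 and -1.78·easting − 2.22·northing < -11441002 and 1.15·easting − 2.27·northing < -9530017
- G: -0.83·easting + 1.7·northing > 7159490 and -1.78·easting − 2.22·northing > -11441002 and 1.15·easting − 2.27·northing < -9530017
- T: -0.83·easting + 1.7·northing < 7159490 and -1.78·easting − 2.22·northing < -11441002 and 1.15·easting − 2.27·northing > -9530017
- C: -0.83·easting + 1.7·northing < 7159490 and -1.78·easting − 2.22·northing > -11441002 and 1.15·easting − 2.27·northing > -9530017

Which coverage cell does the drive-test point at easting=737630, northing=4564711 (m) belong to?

-0.83·737630 + 1.7·4564711 = 7147775.800, which is < 7159490
-1.78·737630 − 2.22·4564711 = -11446639.820, which is < -11441002
1.15·737630 − 2.27·4564711 = -9513619.470, which is > -9530017
This sign pattern matches T.

T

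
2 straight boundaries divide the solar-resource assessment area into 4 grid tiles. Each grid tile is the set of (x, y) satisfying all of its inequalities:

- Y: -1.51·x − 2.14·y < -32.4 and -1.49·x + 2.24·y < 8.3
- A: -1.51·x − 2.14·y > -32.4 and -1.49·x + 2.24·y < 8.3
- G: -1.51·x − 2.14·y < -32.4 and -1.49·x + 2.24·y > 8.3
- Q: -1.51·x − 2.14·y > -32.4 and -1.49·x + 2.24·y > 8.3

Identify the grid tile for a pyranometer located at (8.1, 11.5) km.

G

-1.51·8.1 − 2.14·11.5 = -36.841, which is < -32.4
-1.49·8.1 + 2.24·11.5 = 13.691, which is > 8.3
This sign pattern matches G.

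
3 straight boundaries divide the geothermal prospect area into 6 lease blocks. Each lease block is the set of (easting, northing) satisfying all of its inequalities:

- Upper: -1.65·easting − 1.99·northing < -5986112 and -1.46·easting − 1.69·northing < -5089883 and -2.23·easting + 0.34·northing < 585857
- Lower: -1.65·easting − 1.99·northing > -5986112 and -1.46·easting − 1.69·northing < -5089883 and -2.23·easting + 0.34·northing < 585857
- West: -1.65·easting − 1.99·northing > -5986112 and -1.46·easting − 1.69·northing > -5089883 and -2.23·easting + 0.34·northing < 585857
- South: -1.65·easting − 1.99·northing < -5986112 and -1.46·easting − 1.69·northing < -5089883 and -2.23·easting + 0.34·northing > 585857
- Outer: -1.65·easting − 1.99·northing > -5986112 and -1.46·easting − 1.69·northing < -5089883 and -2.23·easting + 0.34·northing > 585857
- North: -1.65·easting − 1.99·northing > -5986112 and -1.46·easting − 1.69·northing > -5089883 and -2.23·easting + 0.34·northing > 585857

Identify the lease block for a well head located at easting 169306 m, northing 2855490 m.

North

-1.65·169306 − 1.99·2855490 = -5961780.000, which is > -5986112
-1.46·169306 − 1.69·2855490 = -5072964.860, which is > -5089883
-2.23·169306 + 0.34·2855490 = 593314.220, which is > 585857
This sign pattern matches North.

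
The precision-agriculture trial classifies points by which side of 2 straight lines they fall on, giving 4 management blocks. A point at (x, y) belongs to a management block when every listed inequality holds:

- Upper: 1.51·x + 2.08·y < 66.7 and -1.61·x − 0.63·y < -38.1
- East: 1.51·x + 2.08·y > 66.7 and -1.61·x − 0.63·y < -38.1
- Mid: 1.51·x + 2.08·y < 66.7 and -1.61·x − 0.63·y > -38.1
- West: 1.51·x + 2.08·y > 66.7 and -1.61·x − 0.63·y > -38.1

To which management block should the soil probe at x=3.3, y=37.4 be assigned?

West

1.51·3.3 + 2.08·37.4 = 82.775, which is > 66.7
-1.61·3.3 − 0.63·37.4 = -28.875, which is > -38.1
This sign pattern matches West.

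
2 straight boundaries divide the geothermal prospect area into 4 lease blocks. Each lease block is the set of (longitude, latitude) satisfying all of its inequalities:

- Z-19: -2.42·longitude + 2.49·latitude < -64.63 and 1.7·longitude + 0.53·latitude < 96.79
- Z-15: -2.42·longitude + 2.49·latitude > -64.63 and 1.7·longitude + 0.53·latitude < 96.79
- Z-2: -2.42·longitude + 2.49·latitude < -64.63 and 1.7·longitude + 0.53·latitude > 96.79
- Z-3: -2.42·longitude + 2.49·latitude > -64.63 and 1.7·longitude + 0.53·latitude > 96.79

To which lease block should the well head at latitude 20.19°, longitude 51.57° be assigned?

Z-2

-2.42·51.57 + 2.49·20.19 = -74.526, which is < -64.63
1.7·51.57 + 0.53·20.19 = 98.370, which is > 96.79
This sign pattern matches Z-2.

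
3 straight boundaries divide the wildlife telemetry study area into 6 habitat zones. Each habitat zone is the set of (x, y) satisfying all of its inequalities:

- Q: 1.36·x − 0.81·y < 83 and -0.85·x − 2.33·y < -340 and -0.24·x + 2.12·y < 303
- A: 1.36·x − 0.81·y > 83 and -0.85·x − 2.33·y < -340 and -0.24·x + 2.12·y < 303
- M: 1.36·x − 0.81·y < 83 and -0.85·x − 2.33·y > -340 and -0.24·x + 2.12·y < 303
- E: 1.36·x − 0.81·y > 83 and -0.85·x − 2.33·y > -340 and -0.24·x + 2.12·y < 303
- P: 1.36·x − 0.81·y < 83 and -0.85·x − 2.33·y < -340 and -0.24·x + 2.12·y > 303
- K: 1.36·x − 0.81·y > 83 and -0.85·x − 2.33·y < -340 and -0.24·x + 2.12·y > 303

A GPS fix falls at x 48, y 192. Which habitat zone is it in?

1.36·48 − 0.81·192 = -90.240, which is < 83
-0.85·48 − 2.33·192 = -488.160, which is < -340
-0.24·48 + 2.12·192 = 395.520, which is > 303
This sign pattern matches P.

P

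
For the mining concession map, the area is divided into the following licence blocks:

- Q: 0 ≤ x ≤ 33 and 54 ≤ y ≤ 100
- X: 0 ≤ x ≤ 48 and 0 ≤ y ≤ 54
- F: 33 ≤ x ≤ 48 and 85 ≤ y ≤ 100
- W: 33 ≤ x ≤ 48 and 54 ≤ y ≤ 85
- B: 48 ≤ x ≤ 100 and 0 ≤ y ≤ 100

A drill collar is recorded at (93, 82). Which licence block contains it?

The point has x = 93 and y = 82.
Only B satisfies 48 ≤ x ≤ 100 and 0 ≤ y ≤ 100.

B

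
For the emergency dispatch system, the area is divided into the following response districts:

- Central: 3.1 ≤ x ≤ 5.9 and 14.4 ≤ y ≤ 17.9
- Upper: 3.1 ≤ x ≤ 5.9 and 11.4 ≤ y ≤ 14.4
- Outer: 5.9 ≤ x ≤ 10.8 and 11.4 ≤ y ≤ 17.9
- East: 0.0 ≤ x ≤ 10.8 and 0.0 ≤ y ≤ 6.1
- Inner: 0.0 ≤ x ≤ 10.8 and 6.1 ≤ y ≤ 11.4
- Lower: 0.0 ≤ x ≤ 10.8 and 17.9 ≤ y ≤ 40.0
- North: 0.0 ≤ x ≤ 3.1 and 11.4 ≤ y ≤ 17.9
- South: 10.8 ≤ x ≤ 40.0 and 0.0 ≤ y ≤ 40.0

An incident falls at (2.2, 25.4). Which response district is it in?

The point has x = 2.2 and y = 25.4.
Only Lower satisfies 0.0 ≤ x ≤ 10.8 and 17.9 ≤ y ≤ 40.0.

Lower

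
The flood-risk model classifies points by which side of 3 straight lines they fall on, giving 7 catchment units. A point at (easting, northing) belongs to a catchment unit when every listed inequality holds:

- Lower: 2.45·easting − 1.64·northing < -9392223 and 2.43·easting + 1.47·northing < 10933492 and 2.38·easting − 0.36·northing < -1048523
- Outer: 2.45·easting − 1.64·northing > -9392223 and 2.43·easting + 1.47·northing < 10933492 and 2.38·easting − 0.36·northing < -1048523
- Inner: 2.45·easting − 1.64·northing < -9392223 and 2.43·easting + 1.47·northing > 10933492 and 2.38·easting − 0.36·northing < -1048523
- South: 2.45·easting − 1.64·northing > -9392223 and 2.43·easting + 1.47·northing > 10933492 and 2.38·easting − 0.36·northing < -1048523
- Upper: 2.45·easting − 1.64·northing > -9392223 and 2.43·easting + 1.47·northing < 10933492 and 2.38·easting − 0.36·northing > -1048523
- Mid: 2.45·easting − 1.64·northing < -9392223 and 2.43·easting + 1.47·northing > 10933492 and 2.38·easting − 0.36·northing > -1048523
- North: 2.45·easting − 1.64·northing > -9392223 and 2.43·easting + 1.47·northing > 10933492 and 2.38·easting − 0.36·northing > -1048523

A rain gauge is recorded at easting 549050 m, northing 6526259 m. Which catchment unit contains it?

Upper

2.45·549050 − 1.64·6526259 = -9357892.260, which is > -9392223
2.43·549050 + 1.47·6526259 = 10927792.230, which is < 10933492
2.38·549050 − 0.36·6526259 = -1042714.240, which is > -1048523
This sign pattern matches Upper.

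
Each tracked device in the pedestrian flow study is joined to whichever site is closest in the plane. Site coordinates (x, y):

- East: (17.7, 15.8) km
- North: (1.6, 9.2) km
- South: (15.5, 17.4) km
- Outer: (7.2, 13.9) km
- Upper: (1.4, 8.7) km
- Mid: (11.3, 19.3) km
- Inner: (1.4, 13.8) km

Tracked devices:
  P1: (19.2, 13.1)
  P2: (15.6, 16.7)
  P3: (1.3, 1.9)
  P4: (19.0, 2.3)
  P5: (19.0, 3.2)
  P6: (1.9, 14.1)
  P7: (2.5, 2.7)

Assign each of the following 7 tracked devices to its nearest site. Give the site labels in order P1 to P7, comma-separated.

East, South, Upper, East, East, Inner, Upper

P1 → East (d²=9.54)
P2 → South (d²=0.50)
P3 → Upper (d²=46.25)
P4 → East (d²=183.94)
P5 → East (d²=160.45)
P6 → Inner (d²=0.34)
P7 → Upper (d²=37.21)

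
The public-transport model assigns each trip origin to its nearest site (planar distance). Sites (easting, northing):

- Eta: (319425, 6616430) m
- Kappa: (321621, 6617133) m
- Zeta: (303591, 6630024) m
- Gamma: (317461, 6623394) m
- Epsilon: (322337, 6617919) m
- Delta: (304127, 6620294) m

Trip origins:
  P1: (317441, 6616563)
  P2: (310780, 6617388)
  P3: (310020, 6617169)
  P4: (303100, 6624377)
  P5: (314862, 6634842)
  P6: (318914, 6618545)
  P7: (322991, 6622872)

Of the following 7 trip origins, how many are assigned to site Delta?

P1 → Eta
P2 → Delta
P3 → Delta
P4 → Delta
P5 → Gamma
P6 → Eta
P7 → Epsilon
3 of the 7 go to Delta.

3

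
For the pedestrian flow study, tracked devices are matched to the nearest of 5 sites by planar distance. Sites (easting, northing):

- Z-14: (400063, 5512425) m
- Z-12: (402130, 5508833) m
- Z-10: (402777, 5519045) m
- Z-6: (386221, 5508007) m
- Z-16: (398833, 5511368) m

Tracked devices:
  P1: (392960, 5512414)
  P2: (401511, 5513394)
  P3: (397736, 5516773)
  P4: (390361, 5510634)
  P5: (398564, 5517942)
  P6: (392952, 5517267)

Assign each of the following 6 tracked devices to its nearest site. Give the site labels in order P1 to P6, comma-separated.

Z-16, Z-14, Z-14, Z-6, Z-10, Z-16

P1 → Z-16 (d²=35586245.00)
P2 → Z-14 (d²=3035665.00)
P3 → Z-14 (d²=24320033.00)
P4 → Z-6 (d²=24040729.00)
P5 → Z-10 (d²=18965978.00)
P6 → Z-16 (d²=69384362.00)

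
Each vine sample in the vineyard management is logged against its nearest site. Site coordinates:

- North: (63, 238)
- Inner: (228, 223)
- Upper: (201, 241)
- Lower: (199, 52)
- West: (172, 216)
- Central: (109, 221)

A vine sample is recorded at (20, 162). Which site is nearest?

Squared distances to each site:
North: 7625.000; Inner: 46985.000; Upper: 39002.000; Lower: 44141.000; West: 26020.000; Central: 11402.000.
Minimum at North.

North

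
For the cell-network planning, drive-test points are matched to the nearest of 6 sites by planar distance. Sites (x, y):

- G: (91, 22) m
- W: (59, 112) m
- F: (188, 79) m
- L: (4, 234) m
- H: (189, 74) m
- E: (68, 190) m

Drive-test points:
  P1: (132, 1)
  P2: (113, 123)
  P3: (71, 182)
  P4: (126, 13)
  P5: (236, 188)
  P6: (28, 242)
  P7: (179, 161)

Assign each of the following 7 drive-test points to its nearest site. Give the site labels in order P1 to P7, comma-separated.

G, W, E, G, F, L, F

P1 → G (d²=2122.00)
P2 → W (d²=3037.00)
P3 → E (d²=73.00)
P4 → G (d²=1306.00)
P5 → F (d²=14185.00)
P6 → L (d²=640.00)
P7 → F (d²=6805.00)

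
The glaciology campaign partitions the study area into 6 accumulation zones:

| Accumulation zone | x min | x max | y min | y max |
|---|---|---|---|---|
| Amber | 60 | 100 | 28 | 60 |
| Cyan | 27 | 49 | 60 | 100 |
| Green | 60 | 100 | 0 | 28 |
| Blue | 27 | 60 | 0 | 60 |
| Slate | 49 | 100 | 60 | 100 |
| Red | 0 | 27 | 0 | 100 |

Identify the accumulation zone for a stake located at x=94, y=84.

Slate

The point has x = 94 and y = 84.
Only Slate satisfies 49 ≤ x ≤ 100 and 60 ≤ y ≤ 100.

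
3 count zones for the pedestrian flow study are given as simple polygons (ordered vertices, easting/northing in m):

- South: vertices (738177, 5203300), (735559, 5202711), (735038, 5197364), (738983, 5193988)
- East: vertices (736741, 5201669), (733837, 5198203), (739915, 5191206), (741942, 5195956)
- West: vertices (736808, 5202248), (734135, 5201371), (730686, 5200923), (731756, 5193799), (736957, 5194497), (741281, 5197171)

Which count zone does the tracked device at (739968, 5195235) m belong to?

Cast a ray rightward from (739968, 5195235). For each polygon, the edges (by vertex number in listed order) whose endpoints lie on opposite sides of northing = 5195235, where each meets that height, and whether that is right or left of the point:
South: 3–4 at easting≈737525.8 (left), 4–1 at easting≈738875.1 (left) → 0 crossings.
East: 2–3 at easting≈736415.2 (left), 3–4 at easting≈741634.3 (right) → 1 crossing.
West: 3–4 at easting≈731540.3 (left), 5–6 at easting≈738150.4 (left) → 0 crossings.
Only East has an odd count, so the point is inside East.

East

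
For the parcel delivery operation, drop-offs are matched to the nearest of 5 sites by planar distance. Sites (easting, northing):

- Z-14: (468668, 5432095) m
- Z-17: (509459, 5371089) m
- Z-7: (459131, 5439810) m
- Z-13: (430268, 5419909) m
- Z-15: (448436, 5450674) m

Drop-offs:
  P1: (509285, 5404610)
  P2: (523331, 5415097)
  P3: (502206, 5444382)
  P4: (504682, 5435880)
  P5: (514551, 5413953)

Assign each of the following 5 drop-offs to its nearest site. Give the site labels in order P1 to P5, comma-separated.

Z-17, Z-17, Z-14, Z-14, Z-17

P1 → Z-17 (d²=1123687717.00)
P2 → Z-17 (d²=2129136448.00)
P3 → Z-14 (d²=1275767813.00)
P4 → Z-14 (d²=1311334421.00)
P5 → Z-17 (d²=1863250960.00)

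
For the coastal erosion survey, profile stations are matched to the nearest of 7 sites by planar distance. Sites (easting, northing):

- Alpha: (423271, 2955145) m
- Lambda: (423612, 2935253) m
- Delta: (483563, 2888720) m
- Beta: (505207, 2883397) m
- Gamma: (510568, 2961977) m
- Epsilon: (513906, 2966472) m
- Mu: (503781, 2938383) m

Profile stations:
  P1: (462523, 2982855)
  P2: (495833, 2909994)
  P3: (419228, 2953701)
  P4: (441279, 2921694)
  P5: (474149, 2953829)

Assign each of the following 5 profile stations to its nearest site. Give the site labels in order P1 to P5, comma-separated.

Alpha, Delta, Alpha, Lambda, Mu

P1 → Alpha (d²=2308563604.00)
P2 → Delta (d²=603135976.00)
P3 → Alpha (d²=18430985.00)
P4 → Lambda (d²=495969370.00)
P5 → Mu (d²=1116634340.00)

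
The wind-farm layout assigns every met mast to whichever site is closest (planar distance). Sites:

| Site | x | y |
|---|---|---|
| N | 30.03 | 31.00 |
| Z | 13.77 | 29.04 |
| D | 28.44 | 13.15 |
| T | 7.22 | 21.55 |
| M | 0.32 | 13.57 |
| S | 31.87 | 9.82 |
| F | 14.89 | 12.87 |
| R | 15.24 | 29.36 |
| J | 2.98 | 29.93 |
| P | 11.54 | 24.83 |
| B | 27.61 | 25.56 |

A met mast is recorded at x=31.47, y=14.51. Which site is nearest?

D

Squared distances to each site:
N: 273.994; Z: 524.411; D: 11.030; T: 637.624; M: 971.206; S: 22.156; F: 277.586; R: 483.935; J: 1049.457; P: 503.707; B: 137.002.
Minimum at D.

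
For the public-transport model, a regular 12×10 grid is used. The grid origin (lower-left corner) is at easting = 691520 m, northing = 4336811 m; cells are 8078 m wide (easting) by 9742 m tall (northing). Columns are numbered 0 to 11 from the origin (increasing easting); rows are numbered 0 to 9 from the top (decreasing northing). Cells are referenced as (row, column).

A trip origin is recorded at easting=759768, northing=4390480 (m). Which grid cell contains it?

Column index: ⌊(759768 − 691520) / 8078⌋ = ⌊8.449⌋ = 8
Row offset from origin: ⌊(4390480 − 4336811) / 9742⌋ = ⌊5.509⌋ = 5 → row 4 (counted from top)

(4, 8)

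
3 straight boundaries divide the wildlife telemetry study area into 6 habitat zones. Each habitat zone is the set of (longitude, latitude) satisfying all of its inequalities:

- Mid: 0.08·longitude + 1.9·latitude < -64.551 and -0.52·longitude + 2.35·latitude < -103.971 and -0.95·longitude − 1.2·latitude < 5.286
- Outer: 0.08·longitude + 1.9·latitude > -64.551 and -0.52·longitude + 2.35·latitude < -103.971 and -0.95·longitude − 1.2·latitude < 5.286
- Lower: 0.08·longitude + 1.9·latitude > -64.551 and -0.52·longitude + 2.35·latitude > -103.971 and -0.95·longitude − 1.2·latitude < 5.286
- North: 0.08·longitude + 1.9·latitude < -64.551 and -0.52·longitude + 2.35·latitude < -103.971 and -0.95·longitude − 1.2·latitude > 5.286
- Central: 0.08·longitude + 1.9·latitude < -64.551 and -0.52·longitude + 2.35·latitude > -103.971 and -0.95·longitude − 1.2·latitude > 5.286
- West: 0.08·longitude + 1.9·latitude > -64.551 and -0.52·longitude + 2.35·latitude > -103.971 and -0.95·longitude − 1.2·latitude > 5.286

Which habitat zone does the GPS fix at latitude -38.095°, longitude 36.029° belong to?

North

0.08·36.029 + 1.9·-38.095 = -69.498, which is < -64.551
-0.52·36.029 + 2.35·-38.095 = -108.258, which is < -103.971
-0.95·36.029 − 1.2·-38.095 = 11.486, which is > 5.286
This sign pattern matches North.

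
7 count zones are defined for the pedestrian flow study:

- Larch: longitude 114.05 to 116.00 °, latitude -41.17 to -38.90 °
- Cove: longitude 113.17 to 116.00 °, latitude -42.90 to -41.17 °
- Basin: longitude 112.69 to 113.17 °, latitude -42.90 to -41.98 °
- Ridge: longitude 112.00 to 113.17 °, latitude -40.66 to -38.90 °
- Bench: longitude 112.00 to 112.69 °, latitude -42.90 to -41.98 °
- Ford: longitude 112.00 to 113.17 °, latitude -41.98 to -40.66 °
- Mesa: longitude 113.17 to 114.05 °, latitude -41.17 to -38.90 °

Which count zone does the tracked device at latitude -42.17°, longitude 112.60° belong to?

Bench

The point has longitude = 112.60 and latitude = -42.17.
Only Bench satisfies 112.00 ≤ longitude ≤ 112.69 and -42.90 ≤ latitude ≤ -41.98.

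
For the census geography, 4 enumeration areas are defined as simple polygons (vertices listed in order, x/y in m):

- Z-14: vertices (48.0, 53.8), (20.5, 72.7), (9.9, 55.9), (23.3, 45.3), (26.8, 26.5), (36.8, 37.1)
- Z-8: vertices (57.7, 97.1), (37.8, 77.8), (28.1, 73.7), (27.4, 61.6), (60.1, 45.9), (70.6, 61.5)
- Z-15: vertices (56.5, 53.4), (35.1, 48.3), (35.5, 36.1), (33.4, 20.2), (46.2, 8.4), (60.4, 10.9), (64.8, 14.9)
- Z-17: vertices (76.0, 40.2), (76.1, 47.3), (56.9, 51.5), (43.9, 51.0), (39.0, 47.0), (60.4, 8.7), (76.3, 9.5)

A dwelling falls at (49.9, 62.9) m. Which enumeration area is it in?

Z-8

Cast a ray rightward from (49.9, 62.9). For each polygon, the edges (by vertex number in listed order) whose endpoints lie on opposite sides of y = 62.9, where each meets that height, and whether that is right or left of the point:
Z-14: 1–2 at x≈34.76 (left), 2–3 at x≈14.32 (left) → 0 crossings.
Z-8: 3–4 at x≈27.48 (left), 6–1 at x≈70.09 (right) → 1 crossing.
Z-15: no edge straddles that height → 0 crossings.
Z-17: no edge straddles that height → 0 crossings.
Only Z-8 has an odd count, so the point is inside Z-8.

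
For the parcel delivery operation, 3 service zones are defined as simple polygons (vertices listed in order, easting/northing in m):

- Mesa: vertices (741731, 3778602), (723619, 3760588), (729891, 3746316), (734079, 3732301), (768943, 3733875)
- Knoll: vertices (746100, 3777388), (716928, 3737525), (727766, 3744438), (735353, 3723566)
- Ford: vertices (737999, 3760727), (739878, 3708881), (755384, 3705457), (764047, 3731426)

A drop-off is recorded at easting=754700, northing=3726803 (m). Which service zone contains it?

Cast a ray rightward from (754700, 3726803). For each polygon, the edges (by vertex number in listed order) whose endpoints lie on opposite sides of northing = 3726803, where each meets that height, and whether that is right or left of the point:
Mesa: no edge straddles that height → 0 crossings.
Knoll: 3–4 at easting≈734176.3 (left), 4–1 at easting≈735999.4 (left) → 0 crossings.
Ford: 1–2 at easting≈739228.5 (left), 3–4 at easting≈762504.8 (right) → 1 crossing.
Only Ford has an odd count, so the point is inside Ford.

Ford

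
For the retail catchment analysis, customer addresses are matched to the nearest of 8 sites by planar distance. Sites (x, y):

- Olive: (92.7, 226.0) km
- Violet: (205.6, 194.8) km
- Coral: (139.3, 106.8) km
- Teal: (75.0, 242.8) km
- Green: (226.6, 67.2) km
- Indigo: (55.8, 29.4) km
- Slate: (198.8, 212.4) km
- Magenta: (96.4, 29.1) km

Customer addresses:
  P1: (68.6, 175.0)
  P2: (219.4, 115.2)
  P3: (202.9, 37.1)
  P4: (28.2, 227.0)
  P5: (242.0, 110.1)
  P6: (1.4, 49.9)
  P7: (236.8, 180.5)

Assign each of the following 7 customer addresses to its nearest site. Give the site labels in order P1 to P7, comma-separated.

Olive, Green, Green, Teal, Green, Indigo, Violet

P1 → Olive (d²=3181.81)
P2 → Green (d²=2355.84)
P3 → Green (d²=1467.70)
P4 → Teal (d²=2439.88)
P5 → Green (d²=2077.57)
P6 → Indigo (d²=3379.61)
P7 → Violet (d²=1177.93)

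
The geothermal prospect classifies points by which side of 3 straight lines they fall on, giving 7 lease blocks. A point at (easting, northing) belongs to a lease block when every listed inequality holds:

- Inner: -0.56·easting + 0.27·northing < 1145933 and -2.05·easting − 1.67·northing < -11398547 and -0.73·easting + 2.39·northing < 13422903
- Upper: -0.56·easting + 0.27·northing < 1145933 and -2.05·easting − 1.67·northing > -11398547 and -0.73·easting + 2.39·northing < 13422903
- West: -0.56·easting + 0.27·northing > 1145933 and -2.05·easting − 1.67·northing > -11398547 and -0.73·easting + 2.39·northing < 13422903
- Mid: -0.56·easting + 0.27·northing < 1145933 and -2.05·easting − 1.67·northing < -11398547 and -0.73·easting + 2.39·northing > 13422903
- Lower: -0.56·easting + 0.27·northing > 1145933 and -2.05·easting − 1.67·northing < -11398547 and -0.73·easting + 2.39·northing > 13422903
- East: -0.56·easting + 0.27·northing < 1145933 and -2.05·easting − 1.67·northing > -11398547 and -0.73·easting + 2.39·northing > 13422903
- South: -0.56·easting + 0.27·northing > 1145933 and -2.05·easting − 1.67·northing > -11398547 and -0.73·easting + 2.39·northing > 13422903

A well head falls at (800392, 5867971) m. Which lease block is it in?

Mid

-0.56·800392 + 0.27·5867971 = 1136132.650, which is < 1145933
-2.05·800392 − 1.67·5867971 = -11440315.170, which is < -11398547
-0.73·800392 + 2.39·5867971 = 13440164.530, which is > 13422903
This sign pattern matches Mid.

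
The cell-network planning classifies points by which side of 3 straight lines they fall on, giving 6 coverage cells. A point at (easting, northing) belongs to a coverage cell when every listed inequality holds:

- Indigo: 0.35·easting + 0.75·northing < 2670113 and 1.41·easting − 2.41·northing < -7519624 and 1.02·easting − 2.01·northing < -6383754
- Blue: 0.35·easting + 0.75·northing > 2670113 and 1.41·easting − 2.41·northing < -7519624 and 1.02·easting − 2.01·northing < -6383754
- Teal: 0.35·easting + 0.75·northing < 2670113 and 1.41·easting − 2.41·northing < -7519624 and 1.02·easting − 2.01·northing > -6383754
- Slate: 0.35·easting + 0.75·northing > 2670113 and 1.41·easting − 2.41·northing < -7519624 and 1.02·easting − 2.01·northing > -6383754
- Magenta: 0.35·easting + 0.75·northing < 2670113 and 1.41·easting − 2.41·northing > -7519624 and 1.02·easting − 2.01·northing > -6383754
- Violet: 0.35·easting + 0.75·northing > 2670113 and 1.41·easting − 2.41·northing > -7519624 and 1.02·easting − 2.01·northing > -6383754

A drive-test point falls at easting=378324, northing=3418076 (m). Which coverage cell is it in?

0.35·378324 + 0.75·3418076 = 2695970.400, which is > 2670113
1.41·378324 − 2.41·3418076 = -7704126.320, which is < -7519624
1.02·378324 − 2.01·3418076 = -6484442.280, which is < -6383754
This sign pattern matches Blue.

Blue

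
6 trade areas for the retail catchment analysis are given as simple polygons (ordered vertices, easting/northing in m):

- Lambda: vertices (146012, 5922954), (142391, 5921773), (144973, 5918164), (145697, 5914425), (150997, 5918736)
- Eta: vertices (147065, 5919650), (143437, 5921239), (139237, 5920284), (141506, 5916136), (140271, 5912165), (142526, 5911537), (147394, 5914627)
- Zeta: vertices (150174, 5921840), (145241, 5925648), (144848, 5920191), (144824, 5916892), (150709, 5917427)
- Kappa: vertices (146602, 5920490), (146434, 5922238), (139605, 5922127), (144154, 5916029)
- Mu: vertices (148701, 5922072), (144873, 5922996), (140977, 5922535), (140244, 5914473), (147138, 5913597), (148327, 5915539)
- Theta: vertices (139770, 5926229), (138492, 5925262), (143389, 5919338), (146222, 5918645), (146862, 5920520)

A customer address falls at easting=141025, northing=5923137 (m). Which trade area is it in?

Cast a ray rightward from (141025, 5923137). For each polygon, the edges (by vertex number in listed order) whose endpoints lie on opposite sides of northing = 5923137, where each meets that height, and whether that is right or left of the point:
Lambda: no edge straddles that height → 0 crossings.
Eta: no edge straddles that height → 0 crossings.
Zeta: 1–2 at easting≈148493.8 (right), 2–3 at easting≈145060.2 (right) → 2 crossings.
Kappa: no edge straddles that height → 0 crossings.
Mu: no edge straddles that height → 0 crossings.
Theta: 2–3 at easting≈140248.6 (left), 5–1 at easting≈143611.0 (right) → 1 crossing.
Only Theta has an odd count, so the point is inside Theta.

Theta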